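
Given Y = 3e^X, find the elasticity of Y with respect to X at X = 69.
Elasticity = 69

Elasticity = (dY/dX) · (X/Y)

dY/dX = 3·e^X
At X = 69: dY/dX = 3·e^69, Y = 3·e^69

Elasticity = (3·e^69) · (69 / (3·e^69)) = 69

Interpretation: for a small percentage change in X, the percentage change in Y is approximately 69.00 times as large.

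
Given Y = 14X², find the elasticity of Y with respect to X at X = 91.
Elasticity = 2

Elasticity = (dY/dX) · (X/Y)

dY/dX = 28·X
At X = 91: dY/dX = 2548, Y = 115934

Elasticity = 2548 · (91 / 115934) = 2

Interpretation: for a small percentage change in X, the percentage change in Y is approximately 2.00 times as large.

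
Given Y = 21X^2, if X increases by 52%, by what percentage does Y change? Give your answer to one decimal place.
131.0%

For Y = 21X^2:
If X → X(1 + 0.52)
Then Y → Y · (1 + 0.52)^2
     = Y · 2.3104

Percentage change = ((1 + 0.52)^2 − 1) × 100% ≈ 131.0%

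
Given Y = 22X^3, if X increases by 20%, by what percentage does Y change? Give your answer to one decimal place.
72.8%

For Y = 22X^3:
If X → X(1 + 0.2)
Then Y → Y · (1 + 0.2)^3
     = Y · 1.7280

Percentage change = ((1 + 0.2)^3 − 1) × 100% = 72.8%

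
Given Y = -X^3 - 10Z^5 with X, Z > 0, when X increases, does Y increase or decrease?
Y decreases

Taking the partial derivative:
∂Y/∂X = -3X^2

∂Y/∂X = -3X^2 < 0 (assuming positive values)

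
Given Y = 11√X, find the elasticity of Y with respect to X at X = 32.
Elasticity = 1/2

Elasticity = (dY/dX) · (X/Y)

dY/dX = 11/(2·√X)
At X = 32: dY/dX = 11·√2/16, Y = 44·√2

Elasticity = (11·√2/16) · (32 / (44·√2)) = 1/2

Interpretation: for a small percentage change in X, the percentage change in Y is approximately 0.50 times as large.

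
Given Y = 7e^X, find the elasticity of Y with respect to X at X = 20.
Elasticity = 20

Elasticity = (dY/dX) · (X/Y)

dY/dX = 7·e^X
At X = 20: dY/dX = 7·e^20, Y = 7·e^20

Elasticity = (7·e^20) · (20 / (7·e^20)) = 20

Interpretation: for a small percentage change in X, the percentage change in Y is approximately 20.00 times as large.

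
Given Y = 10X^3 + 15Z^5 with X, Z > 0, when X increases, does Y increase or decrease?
Y increases

Taking the partial derivative:
∂Y/∂X = 30X^2

∂Y/∂X = 30X^2 > 0 (assuming positive values)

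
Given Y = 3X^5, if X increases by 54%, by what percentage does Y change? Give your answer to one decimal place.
766.2%

For Y = 3X^5:
If X → X(1 + 0.54)
Then Y → Y · (1 + 0.54)^5
     ≈ Y · 8.6617

Percentage change = ((1 + 0.54)^5 − 1) × 100% ≈ 766.2%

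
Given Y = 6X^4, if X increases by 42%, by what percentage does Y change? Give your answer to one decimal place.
306.6%

For Y = 6X^4:
If X → X(1 + 0.42)
Then Y → Y · (1 + 0.42)^4
     ≈ Y · 4.0659

Percentage change = ((1 + 0.42)^4 − 1) × 100% ≈ 306.6%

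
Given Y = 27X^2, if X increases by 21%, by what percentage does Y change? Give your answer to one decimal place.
46.4%

For Y = 27X^2:
If X → X(1 + 0.21)
Then Y → Y · (1 + 0.21)^2
     = Y · 1.4641

Percentage change = ((1 + 0.21)^2 − 1) × 100% ≈ 46.4%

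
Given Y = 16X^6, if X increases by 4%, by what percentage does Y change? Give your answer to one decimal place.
26.5%

For Y = 16X^6:
If X → X(1 + 0.04)
Then Y → Y · (1 + 0.04)^6
     ≈ Y · 1.2653

Percentage change = ((1 + 0.04)^6 − 1) × 100% ≈ 26.5%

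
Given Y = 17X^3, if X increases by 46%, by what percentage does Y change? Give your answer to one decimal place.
211.2%

For Y = 17X^3:
If X → X(1 + 0.46)
Then Y → Y · (1 + 0.46)^3
     ≈ Y · 3.1121

Percentage change = ((1 + 0.46)^3 − 1) × 100% ≈ 211.2%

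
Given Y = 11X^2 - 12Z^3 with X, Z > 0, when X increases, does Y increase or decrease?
Y increases

Taking the partial derivative:
∂Y/∂X = 22X

∂Y/∂X = 22X > 0 (assuming positive values)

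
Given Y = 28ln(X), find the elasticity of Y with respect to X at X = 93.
Elasticity = 1/ln(93) ≈ 0.2206

Elasticity = (dY/dX) · (X/Y)

dY/dX = 28/X
At X = 93: dY/dX = 28/93, Y = 28·ln(93)

Elasticity = (28/93) · (93 / (28·ln(93))) = 1/ln(93) ≈ 0.2206

Interpretation: for a small percentage change in X, the percentage change in Y is approximately 0.22 times as large.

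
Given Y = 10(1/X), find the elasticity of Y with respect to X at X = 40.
Elasticity = -1

Elasticity = (dY/dX) · (X/Y)

dY/dX = -10/X²
At X = 40: dY/dX = -1/160, Y = 1/4

Elasticity = (-1/160) · (40 / (1/4)) = -1

Interpretation: for a small percentage change in X, the percentage change in Y is approximately -1.00 times as large.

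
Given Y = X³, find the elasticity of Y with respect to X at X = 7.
Elasticity = 3

Elasticity = (dY/dX) · (X/Y)

dY/dX = 3·X²
At X = 7: dY/dX = 147, Y = 343

Elasticity = 147 · (7 / 343) = 3

Interpretation: for a small percentage change in X, the percentage change in Y is approximately 3.00 times as large.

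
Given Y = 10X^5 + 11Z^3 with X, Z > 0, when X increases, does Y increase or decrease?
Y increases

Taking the partial derivative:
∂Y/∂X = 50X^4

∂Y/∂X = 50X^4 > 0 (assuming positive values)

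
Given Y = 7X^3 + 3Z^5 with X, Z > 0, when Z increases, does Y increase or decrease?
Y increases

Taking the partial derivative:
∂Y/∂Z = 15Z^4

∂Y/∂Z = 15Z^4 > 0 (assuming positive values)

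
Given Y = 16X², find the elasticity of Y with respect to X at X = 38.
Elasticity = 2

Elasticity = (dY/dX) · (X/Y)

dY/dX = 32·X
At X = 38: dY/dX = 1216, Y = 23104

Elasticity = 1216 · (38 / 23104) = 2

Interpretation: for a small percentage change in X, the percentage change in Y is approximately 2.00 times as large.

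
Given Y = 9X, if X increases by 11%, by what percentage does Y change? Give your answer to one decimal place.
11.0%

For Y = 9X:
If X → X(1 + 0.11)
Then Y → Y · (1 + 0.11)^1
     = Y · 1.1100

Percentage change = ((1 + 0.11)^1 − 1) × 100% = 11.0%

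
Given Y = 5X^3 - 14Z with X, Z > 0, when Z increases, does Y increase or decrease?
Y decreases

Taking the partial derivative:
∂Y/∂Z = -14

∂Y/∂Z = -14 < 0 (assuming positive values)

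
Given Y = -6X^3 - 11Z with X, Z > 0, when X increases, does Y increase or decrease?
Y decreases

Taking the partial derivative:
∂Y/∂X = -18X^2

∂Y/∂X = -18X^2 < 0 (assuming positive values)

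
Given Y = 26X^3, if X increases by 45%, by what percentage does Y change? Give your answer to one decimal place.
204.9%

For Y = 26X^3:
If X → X(1 + 0.45)
Then Y → Y · (1 + 0.45)^3
     ≈ Y · 3.0486

Percentage change = ((1 + 0.45)^3 − 1) × 100% ≈ 204.9%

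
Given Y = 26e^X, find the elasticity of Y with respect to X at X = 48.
Elasticity = 48

Elasticity = (dY/dX) · (X/Y)

dY/dX = 26·e^X
At X = 48: dY/dX = 26·e^48, Y = 26·e^48

Elasticity = (26·e^48) · (48 / (26·e^48)) = 48

Interpretation: for a small percentage change in X, the percentage change in Y is approximately 48.00 times as large.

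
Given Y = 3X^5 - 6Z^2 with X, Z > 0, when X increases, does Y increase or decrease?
Y increases

Taking the partial derivative:
∂Y/∂X = 15X^4

∂Y/∂X = 15X^4 > 0 (assuming positive values)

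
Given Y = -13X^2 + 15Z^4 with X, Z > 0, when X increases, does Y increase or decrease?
Y decreases

Taking the partial derivative:
∂Y/∂X = -26X

∂Y/∂X = -26X < 0 (assuming positive values)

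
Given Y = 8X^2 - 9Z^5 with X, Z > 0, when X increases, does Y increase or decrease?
Y increases

Taking the partial derivative:
∂Y/∂X = 16X

∂Y/∂X = 16X > 0 (assuming positive values)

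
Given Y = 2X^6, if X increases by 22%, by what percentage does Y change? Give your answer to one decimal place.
229.7%

For Y = 2X^6:
If X → X(1 + 0.22)
Then Y → Y · (1 + 0.22)^6
     ≈ Y · 3.2973

Percentage change = ((1 + 0.22)^6 − 1) × 100% ≈ 229.7%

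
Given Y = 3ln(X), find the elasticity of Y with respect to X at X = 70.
Elasticity = 1/ln(70) ≈ 0.2354

Elasticity = (dY/dX) · (X/Y)

dY/dX = 3/X
At X = 70: dY/dX = 3/70, Y = 3·ln(70)

Elasticity = (3/70) · (70 / (3·ln(70))) = 1/ln(70) ≈ 0.2354

Interpretation: for a small percentage change in X, the percentage change in Y is approximately 0.24 times as large.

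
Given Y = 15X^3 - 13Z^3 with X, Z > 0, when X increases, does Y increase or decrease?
Y increases

Taking the partial derivative:
∂Y/∂X = 45X^2

∂Y/∂X = 45X^2 > 0 (assuming positive values)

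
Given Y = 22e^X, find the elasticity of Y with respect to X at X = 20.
Elasticity = 20

Elasticity = (dY/dX) · (X/Y)

dY/dX = 22·e^X
At X = 20: dY/dX = 22·e^20, Y = 22·e^20

Elasticity = (22·e^20) · (20 / (22·e^20)) = 20

Interpretation: for a small percentage change in X, the percentage change in Y is approximately 20.00 times as large.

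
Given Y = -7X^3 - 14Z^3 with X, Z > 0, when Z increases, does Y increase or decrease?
Y decreases

Taking the partial derivative:
∂Y/∂Z = -42Z^2

∂Y/∂Z = -42Z^2 < 0 (assuming positive values)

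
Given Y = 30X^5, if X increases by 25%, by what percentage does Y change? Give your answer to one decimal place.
205.2%

For Y = 30X^5:
If X → X(1 + 0.25)
Then Y → Y · (1 + 0.25)^5
     ≈ Y · 3.0518

Percentage change = ((1 + 0.25)^5 − 1) × 100% ≈ 205.2%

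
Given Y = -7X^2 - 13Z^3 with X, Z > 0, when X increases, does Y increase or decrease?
Y decreases

Taking the partial derivative:
∂Y/∂X = -14X

∂Y/∂X = -14X < 0 (assuming positive values)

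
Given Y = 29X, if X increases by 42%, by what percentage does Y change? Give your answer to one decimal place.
42.0%

For Y = 29X:
If X → X(1 + 0.42)
Then Y → Y · (1 + 0.42)^1
     = Y · 1.4200

Percentage change = ((1 + 0.42)^1 − 1) × 100% = 42.0%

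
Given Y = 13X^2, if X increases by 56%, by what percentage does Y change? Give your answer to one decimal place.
143.4%

For Y = 13X^2:
If X → X(1 + 0.56)
Then Y → Y · (1 + 0.56)^2
     = Y · 2.4336

Percentage change = ((1 + 0.56)^2 − 1) × 100% ≈ 143.4%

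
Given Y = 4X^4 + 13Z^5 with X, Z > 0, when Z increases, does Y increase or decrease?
Y increases

Taking the partial derivative:
∂Y/∂Z = 65Z^4

∂Y/∂Z = 65Z^4 > 0 (assuming positive values)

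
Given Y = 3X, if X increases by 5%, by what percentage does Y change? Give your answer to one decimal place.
5.0%

For Y = 3X:
If X → X(1 + 0.05)
Then Y → Y · (1 + 0.05)^1
     = Y · 1.0500

Percentage change = ((1 + 0.05)^1 − 1) × 100% = 5.0%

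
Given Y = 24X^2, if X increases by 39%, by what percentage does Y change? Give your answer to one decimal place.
93.2%

For Y = 24X^2:
If X → X(1 + 0.39)
Then Y → Y · (1 + 0.39)^2
     = Y · 1.9321

Percentage change = ((1 + 0.39)^2 − 1) × 100% ≈ 93.2%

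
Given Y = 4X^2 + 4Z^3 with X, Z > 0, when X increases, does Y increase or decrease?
Y increases

Taking the partial derivative:
∂Y/∂X = 8X

∂Y/∂X = 8X > 0 (assuming positive values)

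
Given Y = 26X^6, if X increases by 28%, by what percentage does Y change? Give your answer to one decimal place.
339.8%

For Y = 26X^6:
If X → X(1 + 0.28)
Then Y → Y · (1 + 0.28)^6
     ≈ Y · 4.3980

Percentage change = ((1 + 0.28)^6 − 1) × 100% ≈ 339.8%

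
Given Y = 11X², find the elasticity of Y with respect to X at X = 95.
Elasticity = 2

Elasticity = (dY/dX) · (X/Y)

dY/dX = 22·X
At X = 95: dY/dX = 2090, Y = 99275

Elasticity = 2090 · (95 / 99275) = 2

Interpretation: for a small percentage change in X, the percentage change in Y is approximately 2.00 times as large.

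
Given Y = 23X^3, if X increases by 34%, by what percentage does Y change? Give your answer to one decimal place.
140.6%

For Y = 23X^3:
If X → X(1 + 0.34)
Then Y → Y · (1 + 0.34)^3
     ≈ Y · 2.4061

Percentage change = ((1 + 0.34)^3 − 1) × 100% ≈ 140.6%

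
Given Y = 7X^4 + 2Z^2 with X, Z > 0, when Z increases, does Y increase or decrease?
Y increases

Taking the partial derivative:
∂Y/∂Z = 4Z

∂Y/∂Z = 4Z > 0 (assuming positive values)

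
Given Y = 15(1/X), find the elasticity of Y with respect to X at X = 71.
Elasticity = -1

Elasticity = (dY/dX) · (X/Y)

dY/dX = -15/X²
At X = 71: dY/dX = -15/5041, Y = 15/71

Elasticity = (-15/5041) · (71 / (15/71)) = -1

Interpretation: for a small percentage change in X, the percentage change in Y is approximately -1.00 times as large.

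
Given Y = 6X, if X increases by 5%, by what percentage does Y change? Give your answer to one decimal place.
5.0%

For Y = 6X:
If X → X(1 + 0.05)
Then Y → Y · (1 + 0.05)^1
     = Y · 1.0500

Percentage change = ((1 + 0.05)^1 − 1) × 100% = 5.0%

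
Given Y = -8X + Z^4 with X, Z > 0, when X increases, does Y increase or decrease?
Y decreases

Taking the partial derivative:
∂Y/∂X = -8

∂Y/∂X = -8 < 0 (assuming positive values)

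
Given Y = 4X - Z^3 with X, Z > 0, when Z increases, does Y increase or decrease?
Y decreases

Taking the partial derivative:
∂Y/∂Z = -3Z^2

∂Y/∂Z = -3Z^2 < 0 (assuming positive values)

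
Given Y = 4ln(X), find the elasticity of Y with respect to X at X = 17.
Elasticity = 1/ln(17) ≈ 0.3530

Elasticity = (dY/dX) · (X/Y)

dY/dX = 4/X
At X = 17: dY/dX = 4/17, Y = 4·ln(17)

Elasticity = (4/17) · (17 / (4·ln(17))) = 1/ln(17) ≈ 0.3530

Interpretation: for a small percentage change in X, the percentage change in Y is approximately 0.35 times as large.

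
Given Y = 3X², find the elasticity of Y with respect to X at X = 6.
Elasticity = 2

Elasticity = (dY/dX) · (X/Y)

dY/dX = 6·X
At X = 6: dY/dX = 36, Y = 108

Elasticity = 36 · (6 / 108) = 2

Interpretation: for a small percentage change in X, the percentage change in Y is approximately 2.00 times as large.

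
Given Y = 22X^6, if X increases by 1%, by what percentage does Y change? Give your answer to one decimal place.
6.2%

For Y = 22X^6:
If X → X(1 + 0.01)
Then Y → Y · (1 + 0.01)^6
     ≈ Y · 1.0615

Percentage change = ((1 + 0.01)^6 − 1) × 100% ≈ 6.2%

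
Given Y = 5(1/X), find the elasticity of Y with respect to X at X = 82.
Elasticity = -1

Elasticity = (dY/dX) · (X/Y)

dY/dX = -5/X²
At X = 82: dY/dX = -5/6724, Y = 5/82

Elasticity = (-5/6724) · (82 / (5/82)) = -1

Interpretation: for a small percentage change in X, the percentage change in Y is approximately -1.00 times as large.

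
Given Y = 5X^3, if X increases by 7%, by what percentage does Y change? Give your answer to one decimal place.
22.5%

For Y = 5X^3:
If X → X(1 + 0.07)
Then Y → Y · (1 + 0.07)^3
     ≈ Y · 1.2250

Percentage change = ((1 + 0.07)^3 − 1) × 100% ≈ 22.5%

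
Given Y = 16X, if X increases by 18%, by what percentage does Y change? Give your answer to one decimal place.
18.0%

For Y = 16X:
If X → X(1 + 0.18)
Then Y → Y · (1 + 0.18)^1
     = Y · 1.1800

Percentage change = ((1 + 0.18)^1 − 1) × 100% = 18.0%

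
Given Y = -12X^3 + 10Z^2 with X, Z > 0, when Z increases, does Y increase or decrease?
Y increases

Taking the partial derivative:
∂Y/∂Z = 20Z

∂Y/∂Z = 20Z > 0 (assuming positive values)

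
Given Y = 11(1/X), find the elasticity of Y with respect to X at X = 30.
Elasticity = -1

Elasticity = (dY/dX) · (X/Y)

dY/dX = -11/X²
At X = 30: dY/dX = -11/900, Y = 11/30

Elasticity = (-11/900) · (30 / (11/30)) = -1

Interpretation: for a small percentage change in X, the percentage change in Y is approximately -1.00 times as large.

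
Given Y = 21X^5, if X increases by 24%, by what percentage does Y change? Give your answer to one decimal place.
193.2%

For Y = 21X^5:
If X → X(1 + 0.24)
Then Y → Y · (1 + 0.24)^5
     ≈ Y · 2.9316

Percentage change = ((1 + 0.24)^5 − 1) × 100% ≈ 193.2%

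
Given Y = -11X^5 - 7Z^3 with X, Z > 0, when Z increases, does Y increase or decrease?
Y decreases

Taking the partial derivative:
∂Y/∂Z = -21Z^2

∂Y/∂Z = -21Z^2 < 0 (assuming positive values)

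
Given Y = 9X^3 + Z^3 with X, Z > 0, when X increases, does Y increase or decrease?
Y increases

Taking the partial derivative:
∂Y/∂X = 27X^2

∂Y/∂X = 27X^2 > 0 (assuming positive values)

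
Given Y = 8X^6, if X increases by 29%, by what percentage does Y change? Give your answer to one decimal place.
360.8%

For Y = 8X^6:
If X → X(1 + 0.29)
Then Y → Y · (1 + 0.29)^6
     ≈ Y · 4.6083

Percentage change = ((1 + 0.29)^6 − 1) × 100% ≈ 360.8%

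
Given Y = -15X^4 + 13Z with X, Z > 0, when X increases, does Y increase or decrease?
Y decreases

Taking the partial derivative:
∂Y/∂X = -60X^3

∂Y/∂X = -60X^3 < 0 (assuming positive values)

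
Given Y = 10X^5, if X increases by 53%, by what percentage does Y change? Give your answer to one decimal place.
738.4%

For Y = 10X^5:
If X → X(1 + 0.53)
Then Y → Y · (1 + 0.53)^5
     ≈ Y · 8.3841

Percentage change = ((1 + 0.53)^5 − 1) × 100% ≈ 738.4%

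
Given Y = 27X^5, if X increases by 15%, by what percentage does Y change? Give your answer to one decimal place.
101.1%

For Y = 27X^5:
If X → X(1 + 0.15)
Then Y → Y · (1 + 0.15)^5
     ≈ Y · 2.0114

Percentage change = ((1 + 0.15)^5 − 1) × 100% ≈ 101.1%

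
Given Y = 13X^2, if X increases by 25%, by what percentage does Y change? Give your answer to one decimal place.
56.3%

For Y = 13X^2:
If X → X(1 + 0.25)
Then Y → Y · (1 + 0.25)^2
     = Y · 1.5625

Percentage change = ((1 + 0.25)^2 − 1) × 100% ≈ 56.3%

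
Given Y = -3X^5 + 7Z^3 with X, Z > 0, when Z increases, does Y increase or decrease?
Y increases

Taking the partial derivative:
∂Y/∂Z = 21Z^2

∂Y/∂Z = 21Z^2 > 0 (assuming positive values)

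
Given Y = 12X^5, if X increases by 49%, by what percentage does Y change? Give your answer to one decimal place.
634.4%

For Y = 12X^5:
If X → X(1 + 0.49)
Then Y → Y · (1 + 0.49)^5
     ≈ Y · 7.3440

Percentage change = ((1 + 0.49)^5 − 1) × 100% ≈ 634.4%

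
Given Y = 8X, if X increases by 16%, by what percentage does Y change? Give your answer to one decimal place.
16.0%

For Y = 8X:
If X → X(1 + 0.16)
Then Y → Y · (1 + 0.16)^1
     = Y · 1.1600

Percentage change = ((1 + 0.16)^1 − 1) × 100% = 16.0%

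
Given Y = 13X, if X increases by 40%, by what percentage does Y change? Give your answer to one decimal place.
40.0%

For Y = 13X:
If X → X(1 + 0.4)
Then Y → Y · (1 + 0.4)^1
     = Y · 1.4000

Percentage change = ((1 + 0.4)^1 − 1) × 100% = 40.0%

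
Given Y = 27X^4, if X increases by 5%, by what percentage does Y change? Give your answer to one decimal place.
21.6%

For Y = 27X^4:
If X → X(1 + 0.05)
Then Y → Y · (1 + 0.05)^4
     ≈ Y · 1.2155

Percentage change = ((1 + 0.05)^4 − 1) × 100% ≈ 21.6%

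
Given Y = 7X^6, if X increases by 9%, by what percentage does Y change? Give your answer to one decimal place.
67.7%

For Y = 7X^6:
If X → X(1 + 0.09)
Then Y → Y · (1 + 0.09)^6
     ≈ Y · 1.6771

Percentage change = ((1 + 0.09)^6 − 1) × 100% ≈ 67.7%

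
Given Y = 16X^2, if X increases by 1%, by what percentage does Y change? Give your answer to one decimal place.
2.0%

For Y = 16X^2:
If X → X(1 + 0.01)
Then Y → Y · (1 + 0.01)^2
     = Y · 1.0201

Percentage change = ((1 + 0.01)^2 − 1) × 100% ≈ 2.0%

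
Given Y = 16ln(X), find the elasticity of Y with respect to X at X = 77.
Elasticity = 1/ln(77) ≈ 0.2302

Elasticity = (dY/dX) · (X/Y)

dY/dX = 16/X
At X = 77: dY/dX = 16/77, Y = 16·ln(77)

Elasticity = (16/77) · (77 / (16·ln(77))) = 1/ln(77) ≈ 0.2302

Interpretation: for a small percentage change in X, the percentage change in Y is approximately 0.23 times as large.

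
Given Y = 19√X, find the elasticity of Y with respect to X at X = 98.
Elasticity = 1/2

Elasticity = (dY/dX) · (X/Y)

dY/dX = 19/(2·√X)
At X = 98: dY/dX = 19·√2/28, Y = 133·√2

Elasticity = (19·√2/28) · (98 / (133·√2)) = 1/2

Interpretation: for a small percentage change in X, the percentage change in Y is approximately 0.50 times as large.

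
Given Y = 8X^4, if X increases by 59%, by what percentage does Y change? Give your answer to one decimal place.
539.1%

For Y = 8X^4:
If X → X(1 + 0.59)
Then Y → Y · (1 + 0.59)^4
     ≈ Y · 6.3913

Percentage change = ((1 + 0.59)^4 − 1) × 100% ≈ 539.1%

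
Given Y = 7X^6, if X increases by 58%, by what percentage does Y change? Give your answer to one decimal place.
1455.8%

For Y = 7X^6:
If X → X(1 + 0.58)
Then Y → Y · (1 + 0.58)^6
     ≈ Y · 15.5576

Percentage change = ((1 + 0.58)^6 − 1) × 100% ≈ 1455.8%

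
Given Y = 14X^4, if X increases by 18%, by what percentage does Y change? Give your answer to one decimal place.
93.9%

For Y = 14X^4:
If X → X(1 + 0.18)
Then Y → Y · (1 + 0.18)^4
     ≈ Y · 1.9388

Percentage change = ((1 + 0.18)^4 − 1) × 100% ≈ 93.9%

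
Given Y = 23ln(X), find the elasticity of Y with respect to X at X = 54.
Elasticity = 1/ln(54) ≈ 0.2507

Elasticity = (dY/dX) · (X/Y)

dY/dX = 23/X
At X = 54: dY/dX = 23/54, Y = 23·ln(54)

Elasticity = (23/54) · (54 / (23·ln(54))) = 1/ln(54) ≈ 0.2507

Interpretation: for a small percentage change in X, the percentage change in Y is approximately 0.25 times as large.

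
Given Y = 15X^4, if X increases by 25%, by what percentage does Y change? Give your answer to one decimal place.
144.1%

For Y = 15X^4:
If X → X(1 + 0.25)
Then Y → Y · (1 + 0.25)^4
     ≈ Y · 2.4414

Percentage change = ((1 + 0.25)^4 − 1) × 100% ≈ 144.1%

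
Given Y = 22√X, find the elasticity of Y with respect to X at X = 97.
Elasticity = 1/2

Elasticity = (dY/dX) · (X/Y)

dY/dX = 11/√X
At X = 97: dY/dX = 11·√97/97, Y = 22·√97

Elasticity = (11·√97/97) · (97 / (22·√97)) = 1/2

Interpretation: for a small percentage change in X, the percentage change in Y is approximately 0.50 times as large.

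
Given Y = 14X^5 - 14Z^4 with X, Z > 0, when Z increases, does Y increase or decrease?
Y decreases

Taking the partial derivative:
∂Y/∂Z = -56Z^3

∂Y/∂Z = -56Z^3 < 0 (assuming positive values)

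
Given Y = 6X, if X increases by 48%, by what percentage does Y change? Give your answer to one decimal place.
48.0%

For Y = 6X:
If X → X(1 + 0.48)
Then Y → Y · (1 + 0.48)^1
     = Y · 1.4800

Percentage change = ((1 + 0.48)^1 − 1) × 100% = 48.0%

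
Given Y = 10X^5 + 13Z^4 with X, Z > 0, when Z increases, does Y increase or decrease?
Y increases

Taking the partial derivative:
∂Y/∂Z = 52Z^3

∂Y/∂Z = 52Z^3 > 0 (assuming positive values)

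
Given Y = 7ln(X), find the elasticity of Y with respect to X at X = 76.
Elasticity = 1/ln(76) ≈ 0.2309

Elasticity = (dY/dX) · (X/Y)

dY/dX = 7/X
At X = 76: dY/dX = 7/76, Y = 7·ln(76)

Elasticity = (7/76) · (76 / (7·ln(76))) = 1/ln(76) ≈ 0.2309

Interpretation: for a small percentage change in X, the percentage change in Y is approximately 0.23 times as large.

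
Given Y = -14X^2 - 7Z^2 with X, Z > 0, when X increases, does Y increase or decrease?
Y decreases

Taking the partial derivative:
∂Y/∂X = -28X

∂Y/∂X = -28X < 0 (assuming positive values)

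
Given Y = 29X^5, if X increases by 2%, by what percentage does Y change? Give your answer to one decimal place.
10.4%

For Y = 29X^5:
If X → X(1 + 0.02)
Then Y → Y · (1 + 0.02)^5
     ≈ Y · 1.1041

Percentage change = ((1 + 0.02)^5 − 1) × 100% ≈ 10.4%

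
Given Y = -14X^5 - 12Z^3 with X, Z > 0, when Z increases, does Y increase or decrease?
Y decreases

Taking the partial derivative:
∂Y/∂Z = -36Z^2

∂Y/∂Z = -36Z^2 < 0 (assuming positive values)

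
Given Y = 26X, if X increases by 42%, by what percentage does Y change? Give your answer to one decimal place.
42.0%

For Y = 26X:
If X → X(1 + 0.42)
Then Y → Y · (1 + 0.42)^1
     = Y · 1.4200

Percentage change = ((1 + 0.42)^1 − 1) × 100% = 42.0%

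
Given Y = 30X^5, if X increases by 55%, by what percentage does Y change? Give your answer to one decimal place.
794.7%

For Y = 30X^5:
If X → X(1 + 0.55)
Then Y → Y · (1 + 0.55)^5
     ≈ Y · 8.9466

Percentage change = ((1 + 0.55)^5 − 1) × 100% ≈ 794.7%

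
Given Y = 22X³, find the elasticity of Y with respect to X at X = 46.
Elasticity = 3

Elasticity = (dY/dX) · (X/Y)

dY/dX = 66·X²
At X = 46: dY/dX = 139656, Y = 2141392

Elasticity = 139656 · (46 / 2141392) = 3

Interpretation: for a small percentage change in X, the percentage change in Y is approximately 3.00 times as large.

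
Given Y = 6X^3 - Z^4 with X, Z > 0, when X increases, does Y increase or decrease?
Y increases

Taking the partial derivative:
∂Y/∂X = 18X^2

∂Y/∂X = 18X^2 > 0 (assuming positive values)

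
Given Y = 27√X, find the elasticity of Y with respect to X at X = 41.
Elasticity = 1/2

Elasticity = (dY/dX) · (X/Y)

dY/dX = 27/(2·√X)
At X = 41: dY/dX = 27·√41/82, Y = 27·√41

Elasticity = (27·√41/82) · (41 / (27·√41)) = 1/2

Interpretation: for a small percentage change in X, the percentage change in Y is approximately 0.50 times as large.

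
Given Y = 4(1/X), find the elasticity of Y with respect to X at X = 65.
Elasticity = -1

Elasticity = (dY/dX) · (X/Y)

dY/dX = -4/X²
At X = 65: dY/dX = -4/4225, Y = 4/65

Elasticity = (-4/4225) · (65 / (4/65)) = -1

Interpretation: for a small percentage change in X, the percentage change in Y is approximately -1.00 times as large.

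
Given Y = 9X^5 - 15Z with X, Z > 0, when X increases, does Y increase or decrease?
Y increases

Taking the partial derivative:
∂Y/∂X = 45X^4

∂Y/∂X = 45X^4 > 0 (assuming positive values)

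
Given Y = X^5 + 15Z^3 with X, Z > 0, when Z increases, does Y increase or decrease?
Y increases

Taking the partial derivative:
∂Y/∂Z = 45Z^2

∂Y/∂Z = 45Z^2 > 0 (assuming positive values)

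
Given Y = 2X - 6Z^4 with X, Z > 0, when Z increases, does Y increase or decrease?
Y decreases

Taking the partial derivative:
∂Y/∂Z = -24Z^3

∂Y/∂Z = -24Z^3 < 0 (assuming positive values)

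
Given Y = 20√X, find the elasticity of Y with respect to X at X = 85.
Elasticity = 1/2

Elasticity = (dY/dX) · (X/Y)

dY/dX = 10/√X
At X = 85: dY/dX = 2·√85/17, Y = 20·√85

Elasticity = (2·√85/17) · (85 / (20·√85)) = 1/2

Interpretation: for a small percentage change in X, the percentage change in Y is approximately 0.50 times as large.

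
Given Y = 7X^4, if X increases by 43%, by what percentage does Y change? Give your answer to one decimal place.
318.2%

For Y = 7X^4:
If X → X(1 + 0.43)
Then Y → Y · (1 + 0.43)^4
     ≈ Y · 4.1816

Percentage change = ((1 + 0.43)^4 − 1) × 100% ≈ 318.2%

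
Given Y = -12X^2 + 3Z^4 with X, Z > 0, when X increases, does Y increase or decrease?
Y decreases

Taking the partial derivative:
∂Y/∂X = -24X

∂Y/∂X = -24X < 0 (assuming positive values)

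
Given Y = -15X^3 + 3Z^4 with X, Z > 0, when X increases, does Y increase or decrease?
Y decreases

Taking the partial derivative:
∂Y/∂X = -45X^2

∂Y/∂X = -45X^2 < 0 (assuming positive values)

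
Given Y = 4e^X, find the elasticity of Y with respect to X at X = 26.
Elasticity = 26

Elasticity = (dY/dX) · (X/Y)

dY/dX = 4·e^X
At X = 26: dY/dX = 4·e^26, Y = 4·e^26

Elasticity = (4·e^26) · (26 / (4·e^26)) = 26

Interpretation: for a small percentage change in X, the percentage change in Y is approximately 26.00 times as large.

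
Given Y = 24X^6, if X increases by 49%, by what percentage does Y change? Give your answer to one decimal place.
994.3%

For Y = 24X^6:
If X → X(1 + 0.49)
Then Y → Y · (1 + 0.49)^6
     ≈ Y · 10.9425

Percentage change = ((1 + 0.49)^6 − 1) × 100% ≈ 994.3%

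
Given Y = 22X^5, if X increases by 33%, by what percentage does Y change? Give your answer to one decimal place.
316.2%

For Y = 22X^5:
If X → X(1 + 0.33)
Then Y → Y · (1 + 0.33)^5
     ≈ Y · 4.1616

Percentage change = ((1 + 0.33)^5 − 1) × 100% ≈ 316.2%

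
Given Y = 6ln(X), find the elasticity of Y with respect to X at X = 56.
Elasticity = 1/ln(56) ≈ 0.2484

Elasticity = (dY/dX) · (X/Y)

dY/dX = 6/X
At X = 56: dY/dX = 3/28, Y = 6·ln(56)

Elasticity = (3/28) · (56 / (6·ln(56))) = 1/ln(56) ≈ 0.2484

Interpretation: for a small percentage change in X, the percentage change in Y is approximately 0.25 times as large.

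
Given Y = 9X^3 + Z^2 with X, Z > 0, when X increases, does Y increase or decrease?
Y increases

Taking the partial derivative:
∂Y/∂X = 27X^2

∂Y/∂X = 27X^2 > 0 (assuming positive values)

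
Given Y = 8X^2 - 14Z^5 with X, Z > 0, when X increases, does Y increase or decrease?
Y increases

Taking the partial derivative:
∂Y/∂X = 16X

∂Y/∂X = 16X > 0 (assuming positive values)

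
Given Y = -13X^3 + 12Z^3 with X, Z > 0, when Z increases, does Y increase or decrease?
Y increases

Taking the partial derivative:
∂Y/∂Z = 36Z^2

∂Y/∂Z = 36Z^2 > 0 (assuming positive values)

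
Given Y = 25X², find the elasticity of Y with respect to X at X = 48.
Elasticity = 2

Elasticity = (dY/dX) · (X/Y)

dY/dX = 50·X
At X = 48: dY/dX = 2400, Y = 57600

Elasticity = 2400 · (48 / 57600) = 2

Interpretation: for a small percentage change in X, the percentage change in Y is approximately 2.00 times as large.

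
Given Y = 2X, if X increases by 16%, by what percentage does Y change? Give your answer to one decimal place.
16.0%

For Y = 2X:
If X → X(1 + 0.16)
Then Y → Y · (1 + 0.16)^1
     = Y · 1.1600

Percentage change = ((1 + 0.16)^1 − 1) × 100% = 16.0%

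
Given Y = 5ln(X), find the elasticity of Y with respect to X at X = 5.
Elasticity = 1/ln(5) ≈ 0.6213

Elasticity = (dY/dX) · (X/Y)

dY/dX = 5/X
At X = 5: dY/dX = 1, Y = 5·ln(5)

Elasticity = 1 · (5 / (5·ln(5))) = 1/ln(5) ≈ 0.6213

Interpretation: for a small percentage change in X, the percentage change in Y is approximately 0.62 times as large.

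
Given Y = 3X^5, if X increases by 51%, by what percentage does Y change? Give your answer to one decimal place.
685.0%

For Y = 3X^5:
If X → X(1 + 0.51)
Then Y → Y · (1 + 0.51)^5
     ≈ Y · 7.8503

Percentage change = ((1 + 0.51)^5 − 1) × 100% ≈ 685.0%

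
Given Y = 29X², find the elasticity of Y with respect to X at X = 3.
Elasticity = 2

Elasticity = (dY/dX) · (X/Y)

dY/dX = 58·X
At X = 3: dY/dX = 174, Y = 261

Elasticity = 174 · (3 / 261) = 2

Interpretation: for a small percentage change in X, the percentage change in Y is approximately 2.00 times as large.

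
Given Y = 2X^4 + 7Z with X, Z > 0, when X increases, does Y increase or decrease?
Y increases

Taking the partial derivative:
∂Y/∂X = 8X^3

∂Y/∂X = 8X^3 > 0 (assuming positive values)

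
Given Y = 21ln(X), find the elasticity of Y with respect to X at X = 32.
Elasticity = 1/ln(32) ≈ 0.2885

Elasticity = (dY/dX) · (X/Y)

dY/dX = 21/X
At X = 32: dY/dX = 21/32, Y = 21·ln(32)

Elasticity = (21/32) · (32 / (21·ln(32))) = 1/ln(32) ≈ 0.2885

Interpretation: for a small percentage change in X, the percentage change in Y is approximately 0.29 times as large.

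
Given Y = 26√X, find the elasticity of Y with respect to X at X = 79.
Elasticity = 1/2

Elasticity = (dY/dX) · (X/Y)

dY/dX = 13/√X
At X = 79: dY/dX = 13·√79/79, Y = 26·√79

Elasticity = (13·√79/79) · (79 / (26·√79)) = 1/2

Interpretation: for a small percentage change in X, the percentage change in Y is approximately 0.50 times as large.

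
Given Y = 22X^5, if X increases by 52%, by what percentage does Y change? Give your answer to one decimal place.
711.4%

For Y = 22X^5:
If X → X(1 + 0.52)
Then Y → Y · (1 + 0.52)^5
     ≈ Y · 8.1137

Percentage change = ((1 + 0.52)^5 − 1) × 100% ≈ 711.4%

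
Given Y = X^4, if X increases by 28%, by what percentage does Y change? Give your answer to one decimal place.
168.4%

For Y = X^4:
If X → X(1 + 0.28)
Then Y → Y · (1 + 0.28)^4
     ≈ Y · 2.6844

Percentage change = ((1 + 0.28)^4 − 1) × 100% ≈ 168.4%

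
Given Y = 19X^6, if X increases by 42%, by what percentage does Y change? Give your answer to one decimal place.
719.8%

For Y = 19X^6:
If X → X(1 + 0.42)
Then Y → Y · (1 + 0.42)^6
     ≈ Y · 8.1984

Percentage change = ((1 + 0.42)^6 − 1) × 100% ≈ 719.8%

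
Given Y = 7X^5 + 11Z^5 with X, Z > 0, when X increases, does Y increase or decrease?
Y increases

Taking the partial derivative:
∂Y/∂X = 35X^4

∂Y/∂X = 35X^4 > 0 (assuming positive values)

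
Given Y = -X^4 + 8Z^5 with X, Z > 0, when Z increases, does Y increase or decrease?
Y increases

Taking the partial derivative:
∂Y/∂Z = 40Z^4

∂Y/∂Z = 40Z^4 > 0 (assuming positive values)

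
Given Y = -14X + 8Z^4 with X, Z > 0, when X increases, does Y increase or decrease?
Y decreases

Taking the partial derivative:
∂Y/∂X = -14

∂Y/∂X = -14 < 0 (assuming positive values)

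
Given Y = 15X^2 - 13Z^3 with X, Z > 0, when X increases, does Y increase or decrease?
Y increases

Taking the partial derivative:
∂Y/∂X = 30X

∂Y/∂X = 30X > 0 (assuming positive values)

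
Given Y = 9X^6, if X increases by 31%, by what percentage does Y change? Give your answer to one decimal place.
405.4%

For Y = 9X^6:
If X → X(1 + 0.31)
Then Y → Y · (1 + 0.31)^6
     ≈ Y · 5.0539

Percentage change = ((1 + 0.31)^6 − 1) × 100% ≈ 405.4%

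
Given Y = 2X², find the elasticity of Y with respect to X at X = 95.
Elasticity = 2

Elasticity = (dY/dX) · (X/Y)

dY/dX = 4·X
At X = 95: dY/dX = 380, Y = 18050

Elasticity = 380 · (95 / 18050) = 2

Interpretation: for a small percentage change in X, the percentage change in Y is approximately 2.00 times as large.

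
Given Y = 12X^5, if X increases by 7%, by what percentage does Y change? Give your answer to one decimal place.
40.3%

For Y = 12X^5:
If X → X(1 + 0.07)
Then Y → Y · (1 + 0.07)^5
     ≈ Y · 1.4026

Percentage change = ((1 + 0.07)^5 − 1) × 100% ≈ 40.3%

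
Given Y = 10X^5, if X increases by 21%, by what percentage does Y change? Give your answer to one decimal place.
159.4%

For Y = 10X^5:
If X → X(1 + 0.21)
Then Y → Y · (1 + 0.21)^5
     ≈ Y · 2.5937

Percentage change = ((1 + 0.21)^5 − 1) × 100% ≈ 159.4%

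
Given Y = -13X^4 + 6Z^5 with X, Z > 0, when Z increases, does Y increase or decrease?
Y increases

Taking the partial derivative:
∂Y/∂Z = 30Z^4

∂Y/∂Z = 30Z^4 > 0 (assuming positive values)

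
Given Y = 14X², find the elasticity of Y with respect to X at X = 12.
Elasticity = 2

Elasticity = (dY/dX) · (X/Y)

dY/dX = 28·X
At X = 12: dY/dX = 336, Y = 2016

Elasticity = 336 · (12 / 2016) = 2

Interpretation: for a small percentage change in X, the percentage change in Y is approximately 2.00 times as large.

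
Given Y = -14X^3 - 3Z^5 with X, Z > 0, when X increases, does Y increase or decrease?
Y decreases

Taking the partial derivative:
∂Y/∂X = -42X^2

∂Y/∂X = -42X^2 < 0 (assuming positive values)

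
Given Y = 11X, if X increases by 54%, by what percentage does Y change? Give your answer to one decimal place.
54.0%

For Y = 11X:
If X → X(1 + 0.54)
Then Y → Y · (1 + 0.54)^1
     = Y · 1.5400

Percentage change = ((1 + 0.54)^1 − 1) × 100% = 54.0%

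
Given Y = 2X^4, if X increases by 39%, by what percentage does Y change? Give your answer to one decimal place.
273.3%

For Y = 2X^4:
If X → X(1 + 0.39)
Then Y → Y · (1 + 0.39)^4
     ≈ Y · 3.7330

Percentage change = ((1 + 0.39)^4 − 1) × 100% ≈ 273.3%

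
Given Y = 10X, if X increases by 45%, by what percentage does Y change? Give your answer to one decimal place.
45.0%

For Y = 10X:
If X → X(1 + 0.45)
Then Y → Y · (1 + 0.45)^1
     = Y · 1.4500

Percentage change = ((1 + 0.45)^1 − 1) × 100% = 45.0%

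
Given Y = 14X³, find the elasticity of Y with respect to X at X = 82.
Elasticity = 3

Elasticity = (dY/dX) · (X/Y)

dY/dX = 42·X²
At X = 82: dY/dX = 282408, Y = 7719152

Elasticity = 282408 · (82 / 7719152) = 3

Interpretation: for a small percentage change in X, the percentage change in Y is approximately 3.00 times as large.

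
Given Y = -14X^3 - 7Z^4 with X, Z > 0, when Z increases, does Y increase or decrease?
Y decreases

Taking the partial derivative:
∂Y/∂Z = -28Z^3

∂Y/∂Z = -28Z^3 < 0 (assuming positive values)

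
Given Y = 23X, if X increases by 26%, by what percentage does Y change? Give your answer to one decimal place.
26.0%

For Y = 23X:
If X → X(1 + 0.26)
Then Y → Y · (1 + 0.26)^1
     = Y · 1.2600

Percentage change = ((1 + 0.26)^1 − 1) × 100% = 26.0%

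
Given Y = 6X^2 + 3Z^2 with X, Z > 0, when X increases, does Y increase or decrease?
Y increases

Taking the partial derivative:
∂Y/∂X = 12X

∂Y/∂X = 12X > 0 (assuming positive values)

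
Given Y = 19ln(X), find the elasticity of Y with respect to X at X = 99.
Elasticity = 1/ln(99) ≈ 0.2176

Elasticity = (dY/dX) · (X/Y)

dY/dX = 19/X
At X = 99: dY/dX = 19/99, Y = 19·ln(99)

Elasticity = (19/99) · (99 / (19·ln(99))) = 1/ln(99) ≈ 0.2176

Interpretation: for a small percentage change in X, the percentage change in Y is approximately 0.22 times as large.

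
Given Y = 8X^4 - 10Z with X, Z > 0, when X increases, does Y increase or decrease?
Y increases

Taking the partial derivative:
∂Y/∂X = 32X^3

∂Y/∂X = 32X^3 > 0 (assuming positive values)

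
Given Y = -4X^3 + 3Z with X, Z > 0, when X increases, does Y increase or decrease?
Y decreases

Taking the partial derivative:
∂Y/∂X = -12X^2

∂Y/∂X = -12X^2 < 0 (assuming positive values)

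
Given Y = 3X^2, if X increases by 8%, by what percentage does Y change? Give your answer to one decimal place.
16.6%

For Y = 3X^2:
If X → X(1 + 0.08)
Then Y → Y · (1 + 0.08)^2
     = Y · 1.1664

Percentage change = ((1 + 0.08)^2 − 1) × 100% ≈ 16.6%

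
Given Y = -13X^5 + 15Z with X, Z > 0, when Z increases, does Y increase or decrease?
Y increases

Taking the partial derivative:
∂Y/∂Z = 15

∂Y/∂Z = 15 > 0 (assuming positive values)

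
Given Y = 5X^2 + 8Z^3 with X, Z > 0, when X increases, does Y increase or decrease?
Y increases

Taking the partial derivative:
∂Y/∂X = 10X

∂Y/∂X = 10X > 0 (assuming positive values)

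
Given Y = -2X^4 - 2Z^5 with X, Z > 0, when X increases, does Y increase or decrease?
Y decreases

Taking the partial derivative:
∂Y/∂X = -8X^3

∂Y/∂X = -8X^3 < 0 (assuming positive values)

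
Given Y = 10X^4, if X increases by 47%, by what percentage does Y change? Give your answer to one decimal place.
366.9%

For Y = 10X^4:
If X → X(1 + 0.47)
Then Y → Y · (1 + 0.47)^4
     ≈ Y · 4.6695

Percentage change = ((1 + 0.47)^4 − 1) × 100% ≈ 366.9%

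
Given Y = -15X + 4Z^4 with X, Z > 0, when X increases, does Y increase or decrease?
Y decreases

Taking the partial derivative:
∂Y/∂X = -15

∂Y/∂X = -15 < 0 (assuming positive values)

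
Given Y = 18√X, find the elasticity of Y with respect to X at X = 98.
Elasticity = 1/2

Elasticity = (dY/dX) · (X/Y)

dY/dX = 9/√X
At X = 98: dY/dX = 9·√2/14, Y = 126·√2

Elasticity = (9·√2/14) · (98 / (126·√2)) = 1/2

Interpretation: for a small percentage change in X, the percentage change in Y is approximately 0.50 times as large.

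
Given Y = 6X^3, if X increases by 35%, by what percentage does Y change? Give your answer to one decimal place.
146.0%

For Y = 6X^3:
If X → X(1 + 0.35)
Then Y → Y · (1 + 0.35)^3
     ≈ Y · 2.4604

Percentage change = ((1 + 0.35)^3 − 1) × 100% ≈ 146.0%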